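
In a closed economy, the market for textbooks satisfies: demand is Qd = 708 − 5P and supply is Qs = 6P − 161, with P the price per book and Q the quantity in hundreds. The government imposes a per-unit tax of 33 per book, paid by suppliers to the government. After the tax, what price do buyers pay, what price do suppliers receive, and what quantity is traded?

Without the tax, 708 − 5P = 6P − 161 gives 11P = 869, so P* = 79 and Q* = 313.
With the tax collected from suppliers, supply shifts: Qs = 6(P − 33) − 161.
Solving gives Q = 223 with buyers paying 97 and suppliers receiving 64 (the 33 wedge).

Buyers pay 97; suppliers receive 64; quantity = 223.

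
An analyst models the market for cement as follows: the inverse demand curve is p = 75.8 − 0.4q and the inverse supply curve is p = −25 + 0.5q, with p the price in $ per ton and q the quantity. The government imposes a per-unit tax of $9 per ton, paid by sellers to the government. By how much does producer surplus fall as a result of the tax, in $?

Inverting to q(p) form: qd = 189.5 − 2.5p; qs = 2p + 50.
Without the tax, 189.5 − 2.5p = 2p + 50 gives 4.5p = 139.5, so p* = $31 and q* = 112.
With the tax collected from sellers, supply shifts: qs = 2(p − 9) + 50.
New equilibrium: consumers pay $35, sellers receive $26, q = 102. (Wedge: pb − ps = 9.)
ΔPS is the trapezoid between Q = 102 and Q = 112 of height $5: ½ · (112 + 102) · 5 = $535.

Producer surplus falls by $535.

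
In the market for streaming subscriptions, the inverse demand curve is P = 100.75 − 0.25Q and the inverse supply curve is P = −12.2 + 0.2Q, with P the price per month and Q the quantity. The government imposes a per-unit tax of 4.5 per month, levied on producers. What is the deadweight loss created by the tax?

Rewrite in direct form: Qd = 403 − 4P and Qs = 5P + 61.
Without the tax, 403 − 4P = 5P + 61 gives 9P = 342, so P* = 38 and Q* = 251.
With the tax collected from producers, supply shifts: Qs = 5(P − 4.5) + 61.
Solving gives Q = 241 with buyers paying 40.5 and producers receiving 36 (the 4.5 wedge).
Quantity falls by |ΔQ| = |251 − 241| = 10.
DWL = ½ · t · |ΔQ| = ½ · 4.5 · 10 = 22.5.

Deadweight loss = 22.5.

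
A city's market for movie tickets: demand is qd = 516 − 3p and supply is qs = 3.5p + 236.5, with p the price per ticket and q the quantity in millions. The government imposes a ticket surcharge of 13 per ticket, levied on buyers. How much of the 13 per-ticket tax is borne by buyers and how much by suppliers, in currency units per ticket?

Without the tax, 516 − 3p = 3.5p + 236.5 gives 6.5p = 279.5, so p* = 43 and q* = 387.
With the tax collected from buyers, demand (in seller-price terms) shifts: qd = 516 − 3(p + 13).
New equilibrium: buyers pay 50, suppliers receive 37, q = 366. (Wedge: pb − ps = 13.)
Burden on buyers: 7; on suppliers: 6. (They sum to 13.)

Buyers bear 7 per ticket; suppliers bear 6 per ticket.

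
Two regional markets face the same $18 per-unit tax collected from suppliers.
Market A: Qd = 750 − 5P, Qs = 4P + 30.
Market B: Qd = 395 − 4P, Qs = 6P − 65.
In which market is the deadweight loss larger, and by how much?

Market A: pre-tax P* = $80, Q* = 350; post-tax Q = 310; deadweight loss = $360.
Market B: pre-tax P* = $46, Q* = 211; post-tax Q = 167.8; deadweight loss = $388.8.
Difference: $360 vs $388.8 → market B is larger by $28.8.

Market B, by $28.8.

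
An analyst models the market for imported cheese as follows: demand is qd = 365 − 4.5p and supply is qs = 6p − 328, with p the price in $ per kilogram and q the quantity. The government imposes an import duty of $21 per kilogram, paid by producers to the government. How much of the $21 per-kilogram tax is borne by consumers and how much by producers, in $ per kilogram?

Before the tax: set 365 − 4.5p = 6p − 328 → p* = $66, q* = 68.
With the tax collected from producers, supply shifts: qs = 6(p − 21) − 328.
Solving gives q = 14 with consumers paying $78 and producers receiving $57 (the $21 wedge).
Burden on consumers: $12; on producers: $9. (They sum to $21.)

Consumers bear $12 per kilogram; producers bear $9 per kilogram.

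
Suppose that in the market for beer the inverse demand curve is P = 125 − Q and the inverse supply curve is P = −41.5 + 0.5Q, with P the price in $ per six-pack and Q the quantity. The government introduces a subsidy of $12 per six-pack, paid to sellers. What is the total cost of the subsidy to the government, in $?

Government outlay = $1428.

Rewrite in direct form: Qd = 125 − P and Qs = 2P + 83.
Before the subsidy: set 125 − P = 2P + 83 → P* = $14, Q* = 111.
With a per-unit subsidy paid to sellers, each receives P + 12 per unit sold, so supply becomes Qs = 2(P + 12) + 83.
New equilibrium: buyers pay $6, sellers receive $18, Q = 119. (Wedge: Pb − Ps = −12.)
Outlay = t · Q = 12 · 119 = $1428.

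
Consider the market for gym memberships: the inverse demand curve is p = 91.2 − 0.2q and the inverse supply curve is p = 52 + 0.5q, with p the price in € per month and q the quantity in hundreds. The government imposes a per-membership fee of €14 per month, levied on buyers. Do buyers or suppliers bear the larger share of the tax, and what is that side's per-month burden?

Inverting to q(p) form: qd = 456 − 5p; qs = 2p − 104.
Without the tax, 456 − 5p = 2p − 104 gives 7p = 560, so p* = €80 and q* = 56.
With the tax collected from buyers, demand (in seller-price terms) shifts: qd = 456 − 5(p + 14).
New equilibrium: buyers pay €84, suppliers receive €70, q = 36. (Wedge: pb − ps = 14.)
Per-month burden: buyers €4, suppliers €10.
Suppliers take the larger share because supply is less price-elastic here (demand slope 5 vs supply slope 2).
The less price-elastic side of the market bears the larger share of a per-unit tax.

Suppliers bear the larger share: €10 per month.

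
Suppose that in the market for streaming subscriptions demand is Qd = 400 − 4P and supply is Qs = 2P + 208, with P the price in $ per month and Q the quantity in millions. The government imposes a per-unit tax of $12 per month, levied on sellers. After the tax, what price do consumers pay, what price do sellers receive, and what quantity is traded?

Consumers pay $36; sellers receive $24; quantity = 256.

Before the tax: set 400 − 4P = 2P + 208 → P* = $32, Q* = 272.
With the tax collected from sellers, supply shifts: Qs = 2(P − 12) + 208.
Solving gives Q = 256 with consumers paying $36 and sellers receiving $24 (the $12 wedge).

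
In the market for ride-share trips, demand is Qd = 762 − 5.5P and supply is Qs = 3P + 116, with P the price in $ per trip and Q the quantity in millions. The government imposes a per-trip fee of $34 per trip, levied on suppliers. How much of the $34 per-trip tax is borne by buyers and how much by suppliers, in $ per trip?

Without the tax, 762 − 5.5P = 3P + 116 gives 8.5P = 646, so P* = $76 and Q* = 344.
With the tax collected from suppliers, supply shifts: Qs = 3(P − 34) + 116.
Solving gives Q = 278 with buyers paying $88 and suppliers receiving $54 (the $34 wedge).
Burden on buyers: $12; on suppliers: $22. (They sum to $34.)

Buyers bear $12 per trip; suppliers bear $22 per trip.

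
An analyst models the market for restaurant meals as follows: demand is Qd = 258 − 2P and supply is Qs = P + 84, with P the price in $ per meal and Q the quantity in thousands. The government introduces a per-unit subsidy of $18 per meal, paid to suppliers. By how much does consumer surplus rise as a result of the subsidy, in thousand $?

Without the subsidy, 258 − 2P = P + 84 gives 3P = 174, so P* = $58 and Q* = 142.
With a per-unit subsidy paid to suppliers, each receives P + 18 per unit sold, so supply becomes Qs = (P + 18) + 84.
New equilibrium: buyers pay $52, suppliers receive $70, Q = 154. (Wedge: Pb − Ps = −18.)
ΔCS is the trapezoid between Q = 154 and Q = 142 of height $6: ½ · (142 + 154) · 6 = $888.

Consumer surplus rises by $888 thousand.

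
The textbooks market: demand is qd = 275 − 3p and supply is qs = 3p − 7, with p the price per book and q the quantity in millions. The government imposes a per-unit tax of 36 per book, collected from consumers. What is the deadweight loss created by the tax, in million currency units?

Without the tax, 275 − 3p = 3p − 7 gives 6p = 282, so p* = 47 and q* = 134.
With the tax collected from consumers, demand (in seller-price terms) shifts: qd = 275 − 3(p + 36).
Solving gives q = 80 with consumers paying 65 and sellers receiving 29 (the 36 wedge).
Quantity falls by |ΔQ| = |134 − 80| = 54.
DWL = ½ · t · |ΔQ| = ½ · 36 · 54 = 972.

Deadweight loss = 972 million.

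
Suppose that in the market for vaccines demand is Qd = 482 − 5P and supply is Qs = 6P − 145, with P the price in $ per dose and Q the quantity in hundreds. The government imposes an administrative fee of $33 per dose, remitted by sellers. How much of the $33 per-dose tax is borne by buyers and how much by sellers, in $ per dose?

Without the tax, 482 − 5P = 6P − 145 gives 11P = 627, so P* = $57 and Q* = 197.
With the tax collected from sellers, supply shifts: Qs = 6(P − 33) − 145.
New equilibrium: buyers pay $75, sellers receive $42, Q = 107. (Wedge: Pb − Ps = 33.)
Burden on buyers: $18; on sellers: $15. (They sum to $33.)
The less price-elastic side of the market bears the larger share of a per-unit tax.

Buyers bear $18 per dose; sellers bear $15 per dose.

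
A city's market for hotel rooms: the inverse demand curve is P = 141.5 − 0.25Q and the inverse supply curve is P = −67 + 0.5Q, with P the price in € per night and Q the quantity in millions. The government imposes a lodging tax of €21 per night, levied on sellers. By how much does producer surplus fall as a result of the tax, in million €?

Producer surplus falls by €3696 million.

Inverting to Q(P) form: Qd = 566 − 4P; Qs = 2P + 134.
Without the tax, 566 − 4P = 2P + 134 gives 6P = 432, so P* = €72 and Q* = 278.
With the tax collected from sellers, supply shifts: Qs = 2(P − 21) + 134.
New equilibrium: buyers pay €79, sellers receive €58, Q = 250. (Wedge: Pb − Ps = 21.)
ΔPS is the trapezoid between Q = 250 and Q = 278 of height €14: ½ · (278 + 250) · 14 = €3696.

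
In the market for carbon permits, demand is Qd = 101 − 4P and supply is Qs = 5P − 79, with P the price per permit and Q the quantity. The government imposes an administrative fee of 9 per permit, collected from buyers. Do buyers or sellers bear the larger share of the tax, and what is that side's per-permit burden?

Buyers bear the larger share: 5 per permit.

Without the tax, 101 − 4P = 5P − 79 gives 9P = 180, so P* = 20 and Q* = 21.
With the tax collected from buyers, demand (in seller-price terms) shifts: Qd = 101 − 4(P + 9).
Solving gives Q = 1 with buyers paying 25 and sellers receiving 16 (the 9 wedge).
Per-permit burden: buyers 5, sellers 4.
Buyers take the larger share because demand is less price-elastic here (demand slope 4 vs supply slope 5).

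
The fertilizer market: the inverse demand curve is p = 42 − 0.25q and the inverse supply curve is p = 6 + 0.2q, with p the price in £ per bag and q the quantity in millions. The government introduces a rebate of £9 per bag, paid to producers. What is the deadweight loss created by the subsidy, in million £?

Rewrite in direct form: qd = 168 − 4p and qs = 5p − 30.
Without the subsidy, 168 − 4p = 5p − 30 gives 9p = 198, so p* = £22 and q* = 80.
With a per-unit subsidy paid to producers, each receives p + 9 per unit sold, so supply becomes qs = 5(p + 9) − 30.
New equilibrium: buyers pay £17, producers receive £26, q = 100. (Wedge: pb − ps = −9.)
Quantity rises by |ΔQ| = |80 − 100| = 20.
DWL = ½ · t · |ΔQ| = ½ · 9 · 20 = £90.

Deadweight loss = £90 million.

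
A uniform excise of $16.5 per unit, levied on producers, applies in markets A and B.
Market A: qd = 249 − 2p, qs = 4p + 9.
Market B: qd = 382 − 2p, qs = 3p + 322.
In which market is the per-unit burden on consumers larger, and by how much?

Market A, by $1.1.

Market A: pre-tax p* = $40, q* = 169; post-tax q = 147; per-unit burden on consumers = $11.
Market B: pre-tax p* = $12, q* = 358; post-tax q = 338.2; per-unit burden on consumers = $9.9.
Difference: $11 vs $9.9 → market A is larger by $1.1.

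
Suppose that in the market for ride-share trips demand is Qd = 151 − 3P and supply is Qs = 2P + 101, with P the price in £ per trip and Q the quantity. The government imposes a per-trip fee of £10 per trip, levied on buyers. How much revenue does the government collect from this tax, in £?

Before the tax: set 151 − 3P = 2P + 101 → P* = £10, Q* = 121.
With the tax collected from buyers, demand (in seller-price terms) shifts: Qd = 151 − 3(P + 10).
Solving gives Q = 109 with buyers paying £14 and sellers receiving £4 (the £10 wedge).
Revenue = t · Q = 10 · 109 = £1090.

Tax revenue = £1090.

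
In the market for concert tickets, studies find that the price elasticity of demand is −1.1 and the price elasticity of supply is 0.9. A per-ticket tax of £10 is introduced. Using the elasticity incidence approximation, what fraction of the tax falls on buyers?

Incidence ratio: buyers' share ≈ εs / (εs + |εd|) = 0.9 / (0.9 + 1.1) = 0.45.
Supply is the less elastic side, so buyers bear the smaller share.

Buyers' share ≈ 0.45.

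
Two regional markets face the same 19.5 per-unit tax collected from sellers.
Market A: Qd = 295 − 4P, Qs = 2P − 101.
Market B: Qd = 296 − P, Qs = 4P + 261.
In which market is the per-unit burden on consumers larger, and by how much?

Market B, by 9.1.

Market A: pre-tax P* = 66, Q* = 31; post-tax Q = 5; per-unit burden on consumers = 6.5.
Market B: pre-tax P* = 7, Q* = 289; post-tax Q = 273.4; per-unit burden on consumers = 15.6.
Difference: 6.5 vs 15.6 → market B is larger by 9.1.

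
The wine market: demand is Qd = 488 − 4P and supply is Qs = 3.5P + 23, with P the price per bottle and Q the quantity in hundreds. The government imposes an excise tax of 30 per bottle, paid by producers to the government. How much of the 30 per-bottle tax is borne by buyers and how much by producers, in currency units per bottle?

Before the tax: set 488 − 4P = 3.5P + 23 → P* = 62, Q* = 240.
With the tax collected from producers, supply shifts: Qs = 3.5(P − 30) + 23.
Solving gives Q = 184 with buyers paying 76 and producers receiving 46 (the 30 wedge).
Burden on buyers: 14; on producers: 16. (They sum to 30.)

Buyers bear 14 per bottle; producers bear 16 per bottle.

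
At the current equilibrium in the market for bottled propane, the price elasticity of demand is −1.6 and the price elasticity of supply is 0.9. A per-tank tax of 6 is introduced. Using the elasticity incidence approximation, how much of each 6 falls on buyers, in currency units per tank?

Incidence ratio: buyers' share ≈ εs / (εs + |εd|) = 0.9 / (0.9 + 1.6) = 0.36.
So buyers bear ≈ 0.36 × 6 = 2.16; suppliers bear 3.84.

Buyers bear ≈ 2.16 per tank.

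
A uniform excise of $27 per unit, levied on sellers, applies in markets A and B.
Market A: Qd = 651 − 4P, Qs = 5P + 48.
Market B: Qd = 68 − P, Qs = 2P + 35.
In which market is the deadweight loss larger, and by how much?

Market A: pre-tax P* = $67, Q* = 383; post-tax Q = 323; deadweight loss = $810.
Market B: pre-tax P* = $11, Q* = 57; post-tax Q = 39; deadweight loss = $243.
Difference: $810 vs $243 → market A is larger by $567.

Market A, by $567.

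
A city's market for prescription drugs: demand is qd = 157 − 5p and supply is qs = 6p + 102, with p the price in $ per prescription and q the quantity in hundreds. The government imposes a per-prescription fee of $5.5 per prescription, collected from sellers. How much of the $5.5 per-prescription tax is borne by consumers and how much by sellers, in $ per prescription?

Without the tax, 157 − 5p = 6p + 102 gives 11p = 55, so p* = $5 and q* = 132.
With the tax collected from sellers, supply shifts: qs = 6(p − 5.5) + 102.
New equilibrium: consumers pay $8, sellers receive $2.5, q = 117. (Wedge: pb − ps = 5.5.)
Burden on consumers: $3; on sellers: $2.5. (They sum to $5.5.)

Consumers bear $3 per prescription; sellers bear $2.5 per prescription.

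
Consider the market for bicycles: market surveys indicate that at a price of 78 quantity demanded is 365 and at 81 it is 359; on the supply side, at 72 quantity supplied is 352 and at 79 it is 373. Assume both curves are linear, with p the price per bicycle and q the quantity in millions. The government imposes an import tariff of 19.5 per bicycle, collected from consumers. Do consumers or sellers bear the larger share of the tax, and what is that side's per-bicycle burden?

Demand slope: (359 − 365)/(81 − 78) = -2, so qd = 521 − 2p.
Supply slope: (373 − 352)/(79 − 72) = 3, so qs = 3p + 136.
Before the tax: set 521 − 2p = 3p + 136 → p* = 77, q* = 367.
With the tax collected from consumers, demand (in seller-price terms) shifts: qd = 521 − 2(p + 19.5).
Solving gives q = 343.6 with consumers paying 88.7 and sellers receiving 69.2 (the 19.5 wedge).
Per-bicycle burden: consumers 11.7, sellers 7.8.
Consumers take the larger share because demand is less price-elastic here (demand slope 2 vs supply slope 3).
The less price-elastic side of the market bears the larger share of a per-unit tax.

Consumers bear the larger share: 11.7 per bicycle.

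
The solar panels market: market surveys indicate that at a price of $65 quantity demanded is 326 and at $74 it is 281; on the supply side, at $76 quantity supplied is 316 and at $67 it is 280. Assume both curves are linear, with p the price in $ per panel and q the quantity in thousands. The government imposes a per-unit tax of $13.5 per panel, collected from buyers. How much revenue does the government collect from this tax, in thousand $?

Tax revenue = $3591 thousand.

Demand slope: (281 − 326)/(74 − 65) = -5, so qd = 651 − 5p.
Supply slope: (280 − 316)/(67 − 76) = 4, so qs = 4p + 12.
Before the tax: set 651 − 5p = 4p + 12 → p* = $71, q* = 296.
With the tax collected from buyers, demand (in seller-price terms) shifts: qd = 651 − 5(p + 13.5).
New equilibrium: buyers pay $77, suppliers receive $63.5, q = 266. (Wedge: pb − ps = 13.5.)
Revenue = t · Q = 13.5 · 266 = $3591.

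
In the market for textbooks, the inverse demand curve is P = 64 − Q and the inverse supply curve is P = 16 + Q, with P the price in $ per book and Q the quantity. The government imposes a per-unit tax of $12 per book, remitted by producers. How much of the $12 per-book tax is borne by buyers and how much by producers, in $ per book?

Inverting to Q(P) form: Qd = 64 − P; Qs = P − 16.
Without the tax, 64 − P = P − 16 gives 2P = 80, so P* = $40 and Q* = 24.
With the tax collected from producers, supply shifts: Qs = (P − 12) − 16.
Solving gives Q = 18 with buyers paying $46 and producers receiving $34 (the $12 wedge).
Burden on buyers: $6; on producers: $6. (They sum to $12.)
The less price-elastic side of the market bears the larger share of a per-unit tax.

Buyers bear $6 per book; producers bear $6 per book.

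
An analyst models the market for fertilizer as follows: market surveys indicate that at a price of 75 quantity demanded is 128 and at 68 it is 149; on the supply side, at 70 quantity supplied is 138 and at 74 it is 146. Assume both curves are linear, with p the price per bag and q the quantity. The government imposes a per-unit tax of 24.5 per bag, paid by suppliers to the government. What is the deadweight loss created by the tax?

Deadweight loss = 360.15.

Demand slope: (149 − 128)/(68 − 75) = -3, so qd = 353 − 3p.
Supply slope: (146 − 138)/(74 − 70) = 2, so qs = 2p − 2.
Without the tax, 353 − 3p = 2p − 2 gives 5p = 355, so p* = 71 and q* = 140.
With the tax collected from suppliers, supply shifts: qs = 2(p − 24.5) − 2.
Solving gives q = 110.6 with consumers paying 80.8 and suppliers receiving 56.3 (the 24.5 wedge).
Quantity falls by |ΔQ| = |140 − 110.6| = 29.4.
DWL = ½ · t · |ΔQ| = ½ · 24.5 · 29.4 = 360.15.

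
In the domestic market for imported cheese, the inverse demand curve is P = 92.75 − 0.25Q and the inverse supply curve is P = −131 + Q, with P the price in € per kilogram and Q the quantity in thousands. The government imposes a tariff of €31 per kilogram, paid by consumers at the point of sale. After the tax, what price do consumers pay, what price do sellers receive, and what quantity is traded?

Consumers pay €54.2; sellers receive €23.2; quantity = 154.2.

Inverting to Q(P) form: Qd = 371 − 4P; Qs = P + 131.
Before the tax: set 371 − 4P = P + 131 → P* = €48, Q* = 179.
With the tax collected from consumers, demand (in seller-price terms) shifts: Qd = 371 − 4(P + 31).
New equilibrium: consumers pay €54.2, sellers receive €23.2, Q = 154.2. (Wedge: Pb − Ps = 31.)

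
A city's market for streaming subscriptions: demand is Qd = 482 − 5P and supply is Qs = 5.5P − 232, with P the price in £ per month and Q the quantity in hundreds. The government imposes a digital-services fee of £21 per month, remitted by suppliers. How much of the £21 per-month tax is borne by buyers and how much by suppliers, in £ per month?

Before the tax: set 482 − 5P = 5.5P − 232 → P* = £68, Q* = 142.
With the tax collected from suppliers, supply shifts: Qs = 5.5(P − 21) − 232.
Solving gives Q = 87 with buyers paying £79 and suppliers receiving £58 (the £21 wedge).
Burden on buyers: £11; on suppliers: £10. (They sum to £21.)
The less price-elastic side of the market bears the larger share of a per-unit tax.

Buyers bear £11 per month; suppliers bear £10 per month.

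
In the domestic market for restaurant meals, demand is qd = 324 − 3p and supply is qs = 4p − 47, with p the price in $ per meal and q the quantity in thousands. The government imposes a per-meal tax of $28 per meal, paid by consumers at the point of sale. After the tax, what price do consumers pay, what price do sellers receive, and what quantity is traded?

Before the tax: set 324 − 3p = 4p − 47 → p* = $53, q* = 165.
With the tax collected from consumers, demand (in seller-price terms) shifts: qd = 324 − 3(p + 28).
New equilibrium: consumers pay $69, sellers receive $41, q = 117. (Wedge: pb − ps = 28.)
The less price-elastic side of the market bears the larger share of a per-unit tax.

Consumers pay $69; sellers receive $41; quantity = 117.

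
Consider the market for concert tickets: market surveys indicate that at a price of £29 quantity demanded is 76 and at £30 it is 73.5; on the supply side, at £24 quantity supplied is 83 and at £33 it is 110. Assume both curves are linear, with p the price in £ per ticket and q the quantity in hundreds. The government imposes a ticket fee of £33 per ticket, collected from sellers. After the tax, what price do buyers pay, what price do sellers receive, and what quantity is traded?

Demand slope: (73.5 − 76)/(30 − 29) = -2.5, so qd = 148.5 − 2.5p.
Supply slope: (110 − 83)/(33 − 24) = 3, so qs = 3p + 11.
Without the tax, 148.5 − 2.5p = 3p + 11 gives 5.5p = 137.5, so p* = £25 and q* = 86.
With the tax collected from sellers, supply shifts: qs = 3(p − 33) + 11.
New equilibrium: buyers pay £43, sellers receive £10, q = 41. (Wedge: pb − ps = 33.)
The less price-elastic side of the market bears the larger share of a per-unit tax.

Buyers pay £43; sellers receive £10; quantity = 41.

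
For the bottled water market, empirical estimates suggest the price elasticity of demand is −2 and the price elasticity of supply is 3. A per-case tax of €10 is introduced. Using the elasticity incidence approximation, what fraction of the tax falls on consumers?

Incidence ratio: consumers' share ≈ εs / (εs + |εd|) = 3 / (3 + 2) = 0.6.
Supply is the more elastic side, so consumers bear the larger share.

Consumers' share ≈ 0.6.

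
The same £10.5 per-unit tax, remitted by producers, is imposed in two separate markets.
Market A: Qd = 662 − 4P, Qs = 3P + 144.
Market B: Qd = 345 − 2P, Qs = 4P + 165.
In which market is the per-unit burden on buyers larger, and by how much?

Market A: pre-tax P* = £74, Q* = 366; post-tax Q = 348; per-unit burden on buyers = £4.5.
Market B: pre-tax P* = £30, Q* = 285; post-tax Q = 271; per-unit burden on buyers = £7.
Difference: £4.5 vs £7 → market B is larger by £2.5.

Market B, by £2.5.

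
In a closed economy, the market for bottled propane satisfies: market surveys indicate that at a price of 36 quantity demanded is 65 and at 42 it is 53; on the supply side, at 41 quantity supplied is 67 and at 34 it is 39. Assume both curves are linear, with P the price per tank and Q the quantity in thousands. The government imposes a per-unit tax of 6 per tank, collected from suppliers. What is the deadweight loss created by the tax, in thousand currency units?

Deadweight loss = 24 thousand.

Demand slope: (53 − 65)/(42 − 36) = -2, so Qd = 137 − 2P.
Supply slope: (39 − 67)/(34 − 41) = 4, so Qs = 4P − 97.
Before the tax: set 137 − 2P = 4P − 97 → P* = 39, Q* = 59.
With the tax collected from suppliers, supply shifts: Qs = 4(P − 6) − 97.
Solving gives Q = 51 with buyers paying 43 and suppliers receiving 37 (the 6 wedge).
Quantity falls by |ΔQ| = |59 − 51| = 8.
DWL = ½ · t · |ΔQ| = ½ · 6 · 8 = 24.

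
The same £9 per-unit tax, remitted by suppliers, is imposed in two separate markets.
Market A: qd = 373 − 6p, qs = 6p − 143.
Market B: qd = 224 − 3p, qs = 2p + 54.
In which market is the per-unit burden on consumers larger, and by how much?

Market A, by £0.9.

Market A: pre-tax p* = £43, q* = 115; post-tax q = 88; per-unit burden on consumers = £4.5.
Market B: pre-tax p* = £34, q* = 122; post-tax q = 111.2; per-unit burden on consumers = £3.6.
Difference: £4.5 vs £3.6 → market A is larger by £0.9.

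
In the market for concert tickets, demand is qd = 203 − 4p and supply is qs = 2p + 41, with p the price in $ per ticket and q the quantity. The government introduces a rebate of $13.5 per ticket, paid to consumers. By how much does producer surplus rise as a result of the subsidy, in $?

Without the subsidy, 203 − 4p = 2p + 41 gives 6p = 162, so p* = $27 and q* = 95.
With a per-unit subsidy paid to consumers, each effectively pays p − 13.5, so demand becomes qd = 203 − 4(p − 13.5).
New equilibrium: consumers pay $22.5, sellers receive $36, q = 113. (Wedge: pb − ps = −13.5.)
ΔPS is the trapezoid between Q = 113 and Q = 95 of height $9: ½ · (95 + 113) · 9 = $936.

Producer surplus rises by $936.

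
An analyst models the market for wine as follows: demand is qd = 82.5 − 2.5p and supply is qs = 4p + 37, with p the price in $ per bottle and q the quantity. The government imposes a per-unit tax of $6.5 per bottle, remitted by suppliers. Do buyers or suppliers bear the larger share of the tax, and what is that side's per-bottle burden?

Before the tax: set 82.5 − 2.5p = 4p + 37 → p* = $7, q* = 65.
With the tax collected from suppliers, supply shifts: qs = 4(p − 6.5) + 37.
Solving gives q = 55 with buyers paying $11 and suppliers receiving $4.5 (the $6.5 wedge).
Per-bottle burden: buyers $4, suppliers $2.5.
Buyers take the larger share because demand is less price-elastic here (demand slope 2.5 vs supply slope 4).
The less price-elastic side of the market bears the larger share of a per-unit tax.

Buyers bear the larger share: $4 per bottle.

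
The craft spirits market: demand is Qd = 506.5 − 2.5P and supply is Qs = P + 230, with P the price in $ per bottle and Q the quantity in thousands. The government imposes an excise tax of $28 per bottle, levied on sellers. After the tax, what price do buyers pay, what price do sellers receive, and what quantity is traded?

Buyers pay $87; sellers receive $59; quantity = 289.

Before the tax: set 506.5 − 2.5P = P + 230 → P* = $79, Q* = 309.
With the tax collected from sellers, supply shifts: Qs = (P − 28) + 230.
Solving gives Q = 289 with buyers paying $87 and sellers receiving $59 (the $28 wedge).
The less price-elastic side of the market bears the larger share of a per-unit tax.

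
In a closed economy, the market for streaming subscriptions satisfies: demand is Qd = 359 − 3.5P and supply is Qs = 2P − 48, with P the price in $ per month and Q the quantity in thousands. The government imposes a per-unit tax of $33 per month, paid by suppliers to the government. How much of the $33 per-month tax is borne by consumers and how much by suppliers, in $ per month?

Consumers bear $12 per month; suppliers bear $21 per month.

Without the tax, 359 − 3.5P = 2P − 48 gives 5.5P = 407, so P* = $74 and Q* = 100.
With the tax collected from suppliers, supply shifts: Qs = 2(P − 33) − 48.
Solving gives Q = 58 with consumers paying $86 and suppliers receiving $53 (the $33 wedge).
Burden on consumers: $12; on suppliers: $21. (They sum to $33.)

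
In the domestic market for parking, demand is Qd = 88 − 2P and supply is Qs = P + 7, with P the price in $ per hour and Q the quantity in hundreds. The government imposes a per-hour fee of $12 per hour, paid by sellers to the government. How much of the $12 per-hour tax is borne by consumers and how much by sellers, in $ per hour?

Without the tax, 88 − 2P = P + 7 gives 3P = 81, so P* = $27 and Q* = 34.
With the tax collected from sellers, supply shifts: Qs = (P − 12) + 7.
Solving gives Q = 26 with consumers paying $31 and sellers receiving $19 (the $12 wedge).
Burden on consumers: $4; on sellers: $8. (They sum to $12.)

Consumers bear $4 per hour; sellers bear $8 per hour.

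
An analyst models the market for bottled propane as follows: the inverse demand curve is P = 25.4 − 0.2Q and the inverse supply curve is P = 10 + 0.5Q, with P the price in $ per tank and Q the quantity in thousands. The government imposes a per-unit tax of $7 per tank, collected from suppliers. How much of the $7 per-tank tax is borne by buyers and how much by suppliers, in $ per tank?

Rewrite in direct form: Qd = 127 − 5P and Qs = 2P − 20.
Without the tax, 127 − 5P = 2P − 20 gives 7P = 147, so P* = $21 and Q* = 22.
With the tax collected from suppliers, supply shifts: Qs = 2(P − 7) − 20.
Solving gives Q = 12 with buyers paying $23 and suppliers receiving $16 (the $7 wedge).
Burden on buyers: $2; on suppliers: $5. (They sum to $7.)
The less price-elastic side of the market bears the larger share of a per-unit tax.

Buyers bear $2 per tank; suppliers bear $5 per tank.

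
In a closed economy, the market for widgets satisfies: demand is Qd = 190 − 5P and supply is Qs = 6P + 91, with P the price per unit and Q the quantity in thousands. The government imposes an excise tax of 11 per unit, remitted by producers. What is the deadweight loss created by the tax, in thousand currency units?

Deadweight loss = 165 thousand.

Before the tax: set 190 − 5P = 6P + 91 → P* = 9, Q* = 145.
With the tax collected from producers, supply shifts: Qs = 6(P − 11) + 91.
Solving gives Q = 115 with buyers paying 15 and producers receiving 4 (the 11 wedge).
Quantity falls by |ΔQ| = |145 − 115| = 30.
DWL = ½ · t · |ΔQ| = ½ · 11 · 30 = 165.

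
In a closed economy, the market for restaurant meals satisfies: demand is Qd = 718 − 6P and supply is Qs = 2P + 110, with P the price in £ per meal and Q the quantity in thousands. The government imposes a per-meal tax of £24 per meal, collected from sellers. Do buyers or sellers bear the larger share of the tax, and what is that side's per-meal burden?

Before the tax: set 718 − 6P = 2P + 110 → P* = £76, Q* = 262.
With the tax collected from sellers, supply shifts: Qs = 2(P − 24) + 110.
Solving gives Q = 226 with buyers paying £82 and sellers receiving £58 (the £24 wedge).
Per-meal burden: buyers £6, sellers £18.
Sellers take the larger share because supply is less price-elastic here (demand slope 6 vs supply slope 2).

Sellers bear the larger share: £18 per meal.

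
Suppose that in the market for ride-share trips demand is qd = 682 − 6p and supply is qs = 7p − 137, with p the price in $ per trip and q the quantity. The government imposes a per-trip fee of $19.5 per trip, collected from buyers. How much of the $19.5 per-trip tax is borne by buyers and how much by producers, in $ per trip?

Buyers bear $10.5 per trip; producers bear $9 per trip.

Without the tax, 682 − 6p = 7p − 137 gives 13p = 819, so p* = $63 and q* = 304.
With the tax collected from buyers, demand (in seller-price terms) shifts: qd = 682 − 6(p + 19.5).
Solving gives q = 241 with buyers paying $73.5 and producers receiving $54 (the $19.5 wedge).
Burden on buyers: $10.5; on producers: $9. (They sum to $19.5.)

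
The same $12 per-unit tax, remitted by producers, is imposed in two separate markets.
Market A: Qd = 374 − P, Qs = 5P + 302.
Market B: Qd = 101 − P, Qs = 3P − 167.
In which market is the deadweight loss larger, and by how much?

Market A, by $6.

Market A: pre-tax P* = $12, Q* = 362; post-tax Q = 352; deadweight loss = $60.
Market B: pre-tax P* = $67, Q* = 34; post-tax Q = 25; deadweight loss = $54.
Difference: $60 vs $54 → market A is larger by $6.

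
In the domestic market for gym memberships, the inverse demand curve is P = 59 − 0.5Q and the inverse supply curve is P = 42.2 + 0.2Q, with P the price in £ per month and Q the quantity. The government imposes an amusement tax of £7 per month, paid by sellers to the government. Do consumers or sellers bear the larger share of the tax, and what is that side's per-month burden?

Consumers bear the larger share: £5 per month.

Rewrite in direct form: Qd = 118 − 2P and Qs = 5P − 211.
Without the tax, 118 − 2P = 5P − 211 gives 7P = 329, so P* = £47 and Q* = 24.
With the tax collected from sellers, supply shifts: Qs = 5(P − 7) − 211.
New equilibrium: consumers pay £52, sellers receive £45, Q = 14. (Wedge: Pb − Ps = 7.)
Per-month burden: consumers £5, sellers £2.
Consumers take the larger share because demand is less price-elastic here (demand slope 2 vs supply slope 5).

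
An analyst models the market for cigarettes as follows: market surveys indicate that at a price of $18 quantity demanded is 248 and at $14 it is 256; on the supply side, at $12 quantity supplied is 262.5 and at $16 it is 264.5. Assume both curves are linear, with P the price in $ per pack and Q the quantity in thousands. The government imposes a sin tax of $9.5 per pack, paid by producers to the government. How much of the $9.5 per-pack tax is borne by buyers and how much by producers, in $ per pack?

Buyers bear $1.9 per pack; producers bear $7.6 per pack.

Demand slope: (256 − 248)/(14 − 18) = -2, so Qd = 284 − 2P.
Supply slope: (264.5 − 262.5)/(16 − 12) = 0.5, so Qs = 0.5P + 256.5.
Before the tax: set 284 − 2P = 0.5P + 256.5 → P* = $11, Q* = 262.
With the tax collected from producers, supply shifts: Qs = 0.5(P − 9.5) + 256.5.
New equilibrium: buyers pay $12.9, producers receive $3.4, Q = 258.2. (Wedge: Pb − Ps = 9.5.)
Burden on buyers: $1.9; on producers: $7.6. (They sum to $9.5.)
The less price-elastic side of the market bears the larger share of a per-unit tax.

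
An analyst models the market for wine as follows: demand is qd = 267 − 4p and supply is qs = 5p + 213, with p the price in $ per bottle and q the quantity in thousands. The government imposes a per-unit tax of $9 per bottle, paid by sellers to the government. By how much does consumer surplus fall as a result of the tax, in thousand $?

Consumer surplus falls by $1165 thousand.

Before the tax: set 267 − 4p = 5p + 213 → p* = $6, q* = 243.
With the tax collected from sellers, supply shifts: qs = 5(p − 9) + 213.
New equilibrium: buyers pay $11, sellers receive $2, q = 223. (Wedge: pb − ps = 9.)
ΔCS is the trapezoid between Q = 223 and Q = 243 of height $5: ½ · (243 + 223) · 5 = $1165.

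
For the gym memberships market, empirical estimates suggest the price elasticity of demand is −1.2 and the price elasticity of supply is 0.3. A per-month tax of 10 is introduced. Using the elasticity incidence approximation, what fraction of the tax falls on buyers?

Buyers' share ≈ 0.2.

Incidence ratio: buyers' share ≈ εs / (εs + |εd|) = 0.3 / (0.3 + 1.2) = 0.2.
Supply is the less elastic side, so buyers bear the smaller share.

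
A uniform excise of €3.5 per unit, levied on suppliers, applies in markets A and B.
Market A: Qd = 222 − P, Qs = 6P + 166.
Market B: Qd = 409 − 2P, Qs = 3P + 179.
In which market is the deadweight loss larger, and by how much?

Market B, by €2.1.

Market A: pre-tax P* = €8, Q* = 214; post-tax Q = 211; deadweight loss = €5.25.
Market B: pre-tax P* = €46, Q* = 317; post-tax Q = 312.8; deadweight loss = €7.35.
Difference: €5.25 vs €7.35 → market B is larger by €2.1.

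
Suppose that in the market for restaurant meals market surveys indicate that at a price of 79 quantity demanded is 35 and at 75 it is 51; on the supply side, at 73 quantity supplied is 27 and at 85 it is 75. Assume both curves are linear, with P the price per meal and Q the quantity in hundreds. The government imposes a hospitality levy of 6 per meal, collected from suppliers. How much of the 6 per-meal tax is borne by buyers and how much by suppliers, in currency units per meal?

Demand slope: (51 − 35)/(75 − 79) = -4, so Qd = 351 − 4P.
Supply slope: (75 − 27)/(85 − 73) = 4, so Qs = 4P − 265.
Without the tax, 351 − 4P = 4P − 265 gives 8P = 616, so P* = 77 and Q* = 43.
With the tax collected from suppliers, supply shifts: Qs = 4(P − 6) − 265.
New equilibrium: buyers pay 80, suppliers receive 74, Q = 31. (Wedge: Pb − Ps = 6.)
Burden on buyers: 3; on suppliers: 3. (They sum to 6.)
The less price-elastic side of the market bears the larger share of a per-unit tax.

Buyers bear 3 per meal; suppliers bear 3 per meal.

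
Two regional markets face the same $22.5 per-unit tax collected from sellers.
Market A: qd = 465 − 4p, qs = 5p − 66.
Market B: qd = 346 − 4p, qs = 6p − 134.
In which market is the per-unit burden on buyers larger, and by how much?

Market B, by $1.

Market A: pre-tax p* = $59, q* = 229; post-tax q = 179; per-unit burden on buyers = $12.5.
Market B: pre-tax p* = $48, q* = 154; post-tax q = 100; per-unit burden on buyers = $13.5.
Difference: $12.5 vs $13.5 → market B is larger by $1.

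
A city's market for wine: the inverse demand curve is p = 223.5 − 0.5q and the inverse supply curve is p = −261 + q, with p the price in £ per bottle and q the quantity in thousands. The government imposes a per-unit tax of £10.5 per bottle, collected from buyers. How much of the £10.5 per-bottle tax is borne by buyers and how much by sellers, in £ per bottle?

Buyers bear £3.5 per bottle; sellers bear £7 per bottle.

Inverting to q(p) form: qd = 447 − 2p; qs = p + 261.
Without the tax, 447 − 2p = p + 261 gives 3p = 186, so p* = £62 and q* = 323.
With the tax collected from buyers, demand (in seller-price terms) shifts: qd = 447 − 2(p + 10.5).
Solving gives q = 316 with buyers paying £65.5 and sellers receiving £55 (the £10.5 wedge).
Burden on buyers: £3.5; on sellers: £7. (They sum to £10.5.)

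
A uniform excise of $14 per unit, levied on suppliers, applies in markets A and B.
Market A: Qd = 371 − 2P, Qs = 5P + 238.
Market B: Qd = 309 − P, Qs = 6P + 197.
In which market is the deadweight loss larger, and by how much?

Market A: pre-tax P* = $19, Q* = 333; post-tax Q = 313; deadweight loss = $140.
Market B: pre-tax P* = $16, Q* = 293; post-tax Q = 281; deadweight loss = $84.
Difference: $140 vs $84 → market A is larger by $56.

Market A, by $56.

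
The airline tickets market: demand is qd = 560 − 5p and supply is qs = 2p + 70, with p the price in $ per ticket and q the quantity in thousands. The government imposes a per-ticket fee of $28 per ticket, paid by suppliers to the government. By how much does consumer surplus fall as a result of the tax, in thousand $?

Before the tax: set 560 − 5p = 2p + 70 → p* = $70, q* = 210.
With the tax collected from suppliers, supply shifts: qs = 2(p − 28) + 70.
New equilibrium: consumers pay $78, suppliers receive $50, q = 170. (Wedge: pb − ps = 28.)
ΔCS is the trapezoid between Q = 170 and Q = 210 of height $8: ½ · (210 + 170) · 8 = $1520.

Consumer surplus falls by $1520 thousand.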